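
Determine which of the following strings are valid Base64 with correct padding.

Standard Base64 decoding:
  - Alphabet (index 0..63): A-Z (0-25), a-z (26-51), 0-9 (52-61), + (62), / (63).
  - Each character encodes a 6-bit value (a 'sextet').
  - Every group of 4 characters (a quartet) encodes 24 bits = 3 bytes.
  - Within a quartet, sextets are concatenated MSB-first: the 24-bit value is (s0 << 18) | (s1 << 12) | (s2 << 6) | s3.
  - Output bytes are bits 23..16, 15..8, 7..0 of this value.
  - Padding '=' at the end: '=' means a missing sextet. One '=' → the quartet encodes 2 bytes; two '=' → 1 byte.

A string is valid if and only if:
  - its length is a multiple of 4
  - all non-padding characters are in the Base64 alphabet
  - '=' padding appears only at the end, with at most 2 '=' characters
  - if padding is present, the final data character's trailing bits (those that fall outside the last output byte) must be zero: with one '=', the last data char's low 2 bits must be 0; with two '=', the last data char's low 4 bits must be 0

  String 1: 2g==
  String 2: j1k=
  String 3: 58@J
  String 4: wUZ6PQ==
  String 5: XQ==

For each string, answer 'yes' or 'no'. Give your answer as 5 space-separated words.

Answer: yes yes no yes yes

Derivation:
String 1: '2g==' → valid
String 2: 'j1k=' → valid
String 3: '58@J' → invalid (bad char(s): ['@'])
String 4: 'wUZ6PQ==' → valid
String 5: 'XQ==' → valid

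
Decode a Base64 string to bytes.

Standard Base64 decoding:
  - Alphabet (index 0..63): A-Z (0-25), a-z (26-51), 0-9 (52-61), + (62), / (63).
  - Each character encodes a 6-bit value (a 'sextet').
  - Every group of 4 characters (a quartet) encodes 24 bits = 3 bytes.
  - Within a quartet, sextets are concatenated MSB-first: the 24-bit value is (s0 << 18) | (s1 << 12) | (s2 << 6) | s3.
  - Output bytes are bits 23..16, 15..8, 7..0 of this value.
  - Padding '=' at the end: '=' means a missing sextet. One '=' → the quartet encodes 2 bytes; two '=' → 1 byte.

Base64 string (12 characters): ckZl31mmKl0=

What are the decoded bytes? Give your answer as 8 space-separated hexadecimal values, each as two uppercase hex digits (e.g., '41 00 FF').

After char 0 ('c'=28): chars_in_quartet=1 acc=0x1C bytes_emitted=0
After char 1 ('k'=36): chars_in_quartet=2 acc=0x724 bytes_emitted=0
After char 2 ('Z'=25): chars_in_quartet=3 acc=0x1C919 bytes_emitted=0
After char 3 ('l'=37): chars_in_quartet=4 acc=0x724665 -> emit 72 46 65, reset; bytes_emitted=3
After char 4 ('3'=55): chars_in_quartet=1 acc=0x37 bytes_emitted=3
After char 5 ('1'=53): chars_in_quartet=2 acc=0xDF5 bytes_emitted=3
After char 6 ('m'=38): chars_in_quartet=3 acc=0x37D66 bytes_emitted=3
After char 7 ('m'=38): chars_in_quartet=4 acc=0xDF59A6 -> emit DF 59 A6, reset; bytes_emitted=6
After char 8 ('K'=10): chars_in_quartet=1 acc=0xA bytes_emitted=6
After char 9 ('l'=37): chars_in_quartet=2 acc=0x2A5 bytes_emitted=6
After char 10 ('0'=52): chars_in_quartet=3 acc=0xA974 bytes_emitted=6
Padding '=': partial quartet acc=0xA974 -> emit 2A 5D; bytes_emitted=8

Answer: 72 46 65 DF 59 A6 2A 5D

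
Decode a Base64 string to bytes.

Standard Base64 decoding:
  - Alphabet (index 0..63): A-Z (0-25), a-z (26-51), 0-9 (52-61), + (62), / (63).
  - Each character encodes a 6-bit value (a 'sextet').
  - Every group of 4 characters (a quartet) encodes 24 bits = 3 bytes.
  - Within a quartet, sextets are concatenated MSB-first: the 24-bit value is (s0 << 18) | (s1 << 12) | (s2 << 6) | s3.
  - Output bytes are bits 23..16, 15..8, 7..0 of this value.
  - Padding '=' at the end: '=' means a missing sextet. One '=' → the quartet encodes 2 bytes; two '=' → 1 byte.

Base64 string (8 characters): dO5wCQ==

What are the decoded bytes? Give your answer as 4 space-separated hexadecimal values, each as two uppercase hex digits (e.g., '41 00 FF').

After char 0 ('d'=29): chars_in_quartet=1 acc=0x1D bytes_emitted=0
After char 1 ('O'=14): chars_in_quartet=2 acc=0x74E bytes_emitted=0
After char 2 ('5'=57): chars_in_quartet=3 acc=0x1D3B9 bytes_emitted=0
After char 3 ('w'=48): chars_in_quartet=4 acc=0x74EE70 -> emit 74 EE 70, reset; bytes_emitted=3
After char 4 ('C'=2): chars_in_quartet=1 acc=0x2 bytes_emitted=3
After char 5 ('Q'=16): chars_in_quartet=2 acc=0x90 bytes_emitted=3
Padding '==': partial quartet acc=0x90 -> emit 09; bytes_emitted=4

Answer: 74 EE 70 09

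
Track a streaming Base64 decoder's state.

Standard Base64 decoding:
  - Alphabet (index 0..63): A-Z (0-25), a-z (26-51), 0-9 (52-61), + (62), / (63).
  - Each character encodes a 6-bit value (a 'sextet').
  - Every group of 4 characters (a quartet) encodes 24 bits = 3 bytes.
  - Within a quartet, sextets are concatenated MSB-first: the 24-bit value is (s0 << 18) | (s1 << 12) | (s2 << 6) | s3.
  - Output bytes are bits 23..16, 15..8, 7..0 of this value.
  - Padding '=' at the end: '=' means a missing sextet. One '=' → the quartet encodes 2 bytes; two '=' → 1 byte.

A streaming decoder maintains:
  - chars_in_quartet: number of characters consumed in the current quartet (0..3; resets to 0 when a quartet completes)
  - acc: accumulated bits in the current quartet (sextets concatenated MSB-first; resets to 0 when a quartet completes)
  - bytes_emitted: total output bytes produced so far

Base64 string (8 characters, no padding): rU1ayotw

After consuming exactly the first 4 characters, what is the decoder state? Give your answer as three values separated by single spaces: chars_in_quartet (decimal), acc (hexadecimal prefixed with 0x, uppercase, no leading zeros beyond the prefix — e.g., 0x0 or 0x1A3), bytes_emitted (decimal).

Answer: 0 0x0 3

Derivation:
After char 0 ('r'=43): chars_in_quartet=1 acc=0x2B bytes_emitted=0
After char 1 ('U'=20): chars_in_quartet=2 acc=0xAD4 bytes_emitted=0
After char 2 ('1'=53): chars_in_quartet=3 acc=0x2B535 bytes_emitted=0
After char 3 ('a'=26): chars_in_quartet=4 acc=0xAD4D5A -> emit AD 4D 5A, reset; bytes_emitted=3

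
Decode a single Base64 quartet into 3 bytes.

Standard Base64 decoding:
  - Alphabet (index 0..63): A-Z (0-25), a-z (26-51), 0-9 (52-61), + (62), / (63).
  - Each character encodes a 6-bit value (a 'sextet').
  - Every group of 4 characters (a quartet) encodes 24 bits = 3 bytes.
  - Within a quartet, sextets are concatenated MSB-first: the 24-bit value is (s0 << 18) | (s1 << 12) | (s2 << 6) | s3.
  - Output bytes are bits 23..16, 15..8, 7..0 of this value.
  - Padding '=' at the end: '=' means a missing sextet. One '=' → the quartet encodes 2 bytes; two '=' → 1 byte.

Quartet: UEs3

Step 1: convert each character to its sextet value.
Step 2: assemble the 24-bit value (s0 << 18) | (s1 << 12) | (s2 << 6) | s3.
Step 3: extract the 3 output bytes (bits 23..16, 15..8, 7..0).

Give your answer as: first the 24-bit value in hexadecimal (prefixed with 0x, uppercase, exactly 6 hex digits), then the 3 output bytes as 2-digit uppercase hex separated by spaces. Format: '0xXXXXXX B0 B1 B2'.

Sextets: U=20, E=4, s=44, 3=55
24-bit: (20<<18) | (4<<12) | (44<<6) | 55
      = 0x500000 | 0x004000 | 0x000B00 | 0x000037
      = 0x504B37
Bytes: (v>>16)&0xFF=50, (v>>8)&0xFF=4B, v&0xFF=37

Answer: 0x504B37 50 4B 37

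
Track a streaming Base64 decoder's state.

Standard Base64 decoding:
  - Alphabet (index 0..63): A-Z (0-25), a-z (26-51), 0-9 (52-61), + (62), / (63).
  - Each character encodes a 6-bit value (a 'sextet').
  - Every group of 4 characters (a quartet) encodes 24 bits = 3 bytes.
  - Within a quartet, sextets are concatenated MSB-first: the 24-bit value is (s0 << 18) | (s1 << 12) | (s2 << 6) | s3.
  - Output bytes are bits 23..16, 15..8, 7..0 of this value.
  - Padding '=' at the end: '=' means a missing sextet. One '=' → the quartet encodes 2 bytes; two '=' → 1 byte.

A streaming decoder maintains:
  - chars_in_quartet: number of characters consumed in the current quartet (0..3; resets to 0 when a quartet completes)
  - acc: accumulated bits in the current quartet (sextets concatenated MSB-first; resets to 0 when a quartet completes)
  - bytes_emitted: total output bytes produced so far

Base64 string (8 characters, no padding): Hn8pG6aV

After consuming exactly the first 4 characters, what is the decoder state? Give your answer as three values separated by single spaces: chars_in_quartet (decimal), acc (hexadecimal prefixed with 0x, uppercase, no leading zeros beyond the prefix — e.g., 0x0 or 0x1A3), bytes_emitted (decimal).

Answer: 0 0x0 3

Derivation:
After char 0 ('H'=7): chars_in_quartet=1 acc=0x7 bytes_emitted=0
After char 1 ('n'=39): chars_in_quartet=2 acc=0x1E7 bytes_emitted=0
After char 2 ('8'=60): chars_in_quartet=3 acc=0x79FC bytes_emitted=0
After char 3 ('p'=41): chars_in_quartet=4 acc=0x1E7F29 -> emit 1E 7F 29, reset; bytes_emitted=3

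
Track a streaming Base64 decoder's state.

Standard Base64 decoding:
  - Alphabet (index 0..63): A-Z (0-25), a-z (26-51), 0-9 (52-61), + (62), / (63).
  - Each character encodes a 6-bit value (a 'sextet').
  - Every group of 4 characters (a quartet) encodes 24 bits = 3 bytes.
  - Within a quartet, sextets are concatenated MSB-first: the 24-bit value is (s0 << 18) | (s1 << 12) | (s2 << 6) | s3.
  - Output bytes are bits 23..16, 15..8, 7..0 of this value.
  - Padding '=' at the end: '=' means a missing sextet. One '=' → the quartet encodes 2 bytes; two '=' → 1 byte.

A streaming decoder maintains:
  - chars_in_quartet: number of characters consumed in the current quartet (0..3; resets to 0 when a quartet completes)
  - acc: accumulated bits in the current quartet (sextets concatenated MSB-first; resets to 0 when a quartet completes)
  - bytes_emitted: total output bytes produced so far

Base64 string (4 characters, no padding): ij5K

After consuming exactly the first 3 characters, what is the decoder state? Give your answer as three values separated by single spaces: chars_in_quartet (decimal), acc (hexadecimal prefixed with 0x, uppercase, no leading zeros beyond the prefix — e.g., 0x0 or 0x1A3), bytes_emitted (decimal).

Answer: 3 0x228F9 0

Derivation:
After char 0 ('i'=34): chars_in_quartet=1 acc=0x22 bytes_emitted=0
After char 1 ('j'=35): chars_in_quartet=2 acc=0x8A3 bytes_emitted=0
After char 2 ('5'=57): chars_in_quartet=3 acc=0x228F9 bytes_emitted=0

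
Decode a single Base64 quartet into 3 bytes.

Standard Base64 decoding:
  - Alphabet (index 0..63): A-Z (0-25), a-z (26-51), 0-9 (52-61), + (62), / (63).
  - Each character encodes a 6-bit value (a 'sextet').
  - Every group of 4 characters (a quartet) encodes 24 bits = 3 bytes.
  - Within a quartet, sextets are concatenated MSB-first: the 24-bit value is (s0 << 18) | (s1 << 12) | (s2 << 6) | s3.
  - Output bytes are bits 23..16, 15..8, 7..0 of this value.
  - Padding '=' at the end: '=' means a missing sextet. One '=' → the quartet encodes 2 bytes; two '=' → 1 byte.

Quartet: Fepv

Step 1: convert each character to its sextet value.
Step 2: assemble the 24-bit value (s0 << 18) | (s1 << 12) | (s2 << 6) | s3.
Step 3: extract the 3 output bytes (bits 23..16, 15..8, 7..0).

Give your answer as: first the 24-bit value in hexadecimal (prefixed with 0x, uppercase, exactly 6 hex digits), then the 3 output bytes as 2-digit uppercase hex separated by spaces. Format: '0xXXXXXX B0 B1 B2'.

Answer: 0x15EA6F 15 EA 6F

Derivation:
Sextets: F=5, e=30, p=41, v=47
24-bit: (5<<18) | (30<<12) | (41<<6) | 47
      = 0x140000 | 0x01E000 | 0x000A40 | 0x00002F
      = 0x15EA6F
Bytes: (v>>16)&0xFF=15, (v>>8)&0xFF=EA, v&0xFF=6F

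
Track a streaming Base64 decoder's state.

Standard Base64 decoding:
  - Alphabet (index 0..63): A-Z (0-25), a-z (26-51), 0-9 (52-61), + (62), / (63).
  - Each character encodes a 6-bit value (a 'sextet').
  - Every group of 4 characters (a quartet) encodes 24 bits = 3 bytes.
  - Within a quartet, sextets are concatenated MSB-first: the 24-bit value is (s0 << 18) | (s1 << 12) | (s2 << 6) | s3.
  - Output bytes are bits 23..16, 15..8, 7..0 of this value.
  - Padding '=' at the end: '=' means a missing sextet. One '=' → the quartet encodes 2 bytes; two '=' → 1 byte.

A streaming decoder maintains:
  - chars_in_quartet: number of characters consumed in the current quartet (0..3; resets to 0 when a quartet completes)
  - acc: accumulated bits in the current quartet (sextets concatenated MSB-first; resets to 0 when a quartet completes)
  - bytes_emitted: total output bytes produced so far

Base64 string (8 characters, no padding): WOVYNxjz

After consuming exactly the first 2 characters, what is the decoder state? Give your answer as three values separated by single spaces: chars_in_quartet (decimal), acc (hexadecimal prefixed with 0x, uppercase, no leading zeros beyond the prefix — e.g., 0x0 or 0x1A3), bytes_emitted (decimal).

After char 0 ('W'=22): chars_in_quartet=1 acc=0x16 bytes_emitted=0
After char 1 ('O'=14): chars_in_quartet=2 acc=0x58E bytes_emitted=0

Answer: 2 0x58E 0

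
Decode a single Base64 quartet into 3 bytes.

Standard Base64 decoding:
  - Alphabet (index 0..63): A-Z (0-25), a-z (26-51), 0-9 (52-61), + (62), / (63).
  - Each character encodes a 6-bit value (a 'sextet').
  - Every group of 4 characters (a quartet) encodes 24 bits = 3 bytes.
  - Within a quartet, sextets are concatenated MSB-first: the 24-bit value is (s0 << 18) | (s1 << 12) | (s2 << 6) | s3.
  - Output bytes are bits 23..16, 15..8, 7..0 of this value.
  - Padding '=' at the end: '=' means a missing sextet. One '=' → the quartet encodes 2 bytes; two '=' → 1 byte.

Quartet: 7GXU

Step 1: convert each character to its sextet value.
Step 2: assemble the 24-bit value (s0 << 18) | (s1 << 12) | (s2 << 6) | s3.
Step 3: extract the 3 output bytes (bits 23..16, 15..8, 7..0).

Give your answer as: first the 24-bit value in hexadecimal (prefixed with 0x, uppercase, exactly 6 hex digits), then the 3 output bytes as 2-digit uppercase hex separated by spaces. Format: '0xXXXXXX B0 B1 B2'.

Answer: 0xEC65D4 EC 65 D4

Derivation:
Sextets: 7=59, G=6, X=23, U=20
24-bit: (59<<18) | (6<<12) | (23<<6) | 20
      = 0xEC0000 | 0x006000 | 0x0005C0 | 0x000014
      = 0xEC65D4
Bytes: (v>>16)&0xFF=EC, (v>>8)&0xFF=65, v&0xFF=D4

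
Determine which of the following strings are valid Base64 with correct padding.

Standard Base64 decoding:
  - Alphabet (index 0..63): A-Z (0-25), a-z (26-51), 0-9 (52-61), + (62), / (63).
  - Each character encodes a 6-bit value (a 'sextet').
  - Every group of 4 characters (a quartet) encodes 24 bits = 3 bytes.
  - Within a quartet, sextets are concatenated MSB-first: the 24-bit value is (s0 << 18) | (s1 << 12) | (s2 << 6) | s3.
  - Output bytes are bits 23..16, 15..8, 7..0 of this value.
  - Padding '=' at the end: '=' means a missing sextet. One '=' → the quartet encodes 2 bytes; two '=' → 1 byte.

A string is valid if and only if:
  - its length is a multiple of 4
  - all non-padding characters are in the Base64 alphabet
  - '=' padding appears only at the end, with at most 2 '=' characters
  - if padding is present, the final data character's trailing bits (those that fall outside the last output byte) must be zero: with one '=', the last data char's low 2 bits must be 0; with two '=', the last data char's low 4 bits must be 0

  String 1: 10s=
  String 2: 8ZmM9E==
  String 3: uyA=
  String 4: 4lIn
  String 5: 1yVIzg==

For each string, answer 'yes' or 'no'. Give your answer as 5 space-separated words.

String 1: '10s=' → valid
String 2: '8ZmM9E==' → invalid (bad trailing bits)
String 3: 'uyA=' → valid
String 4: '4lIn' → valid
String 5: '1yVIzg==' → valid

Answer: yes no yes yes yes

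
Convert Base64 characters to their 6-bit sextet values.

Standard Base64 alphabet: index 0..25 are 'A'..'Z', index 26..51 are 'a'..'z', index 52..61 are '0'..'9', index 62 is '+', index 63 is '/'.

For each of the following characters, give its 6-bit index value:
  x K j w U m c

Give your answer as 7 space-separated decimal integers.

Answer: 49 10 35 48 20 38 28

Derivation:
'x': a..z range, 26 + ord('x') − ord('a') = 49
'K': A..Z range, ord('K') − ord('A') = 10
'j': a..z range, 26 + ord('j') − ord('a') = 35
'w': a..z range, 26 + ord('w') − ord('a') = 48
'U': A..Z range, ord('U') − ord('A') = 20
'm': a..z range, 26 + ord('m') − ord('a') = 38
'c': a..z range, 26 + ord('c') − ord('a') = 28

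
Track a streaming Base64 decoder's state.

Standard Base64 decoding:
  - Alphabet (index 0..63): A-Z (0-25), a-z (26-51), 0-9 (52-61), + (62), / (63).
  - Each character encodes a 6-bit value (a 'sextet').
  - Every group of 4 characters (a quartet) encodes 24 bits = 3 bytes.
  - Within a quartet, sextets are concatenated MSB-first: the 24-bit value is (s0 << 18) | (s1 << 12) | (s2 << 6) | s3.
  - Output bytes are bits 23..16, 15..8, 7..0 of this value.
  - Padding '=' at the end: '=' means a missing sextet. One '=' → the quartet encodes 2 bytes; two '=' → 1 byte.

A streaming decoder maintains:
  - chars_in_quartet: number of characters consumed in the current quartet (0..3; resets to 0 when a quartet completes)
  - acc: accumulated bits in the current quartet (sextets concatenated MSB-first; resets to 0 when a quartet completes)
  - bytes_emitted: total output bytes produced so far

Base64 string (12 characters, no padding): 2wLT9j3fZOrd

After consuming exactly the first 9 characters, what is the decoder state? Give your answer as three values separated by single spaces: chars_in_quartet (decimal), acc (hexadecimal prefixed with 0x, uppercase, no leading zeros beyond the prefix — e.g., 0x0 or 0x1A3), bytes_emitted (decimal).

After char 0 ('2'=54): chars_in_quartet=1 acc=0x36 bytes_emitted=0
After char 1 ('w'=48): chars_in_quartet=2 acc=0xDB0 bytes_emitted=0
After char 2 ('L'=11): chars_in_quartet=3 acc=0x36C0B bytes_emitted=0
After char 3 ('T'=19): chars_in_quartet=4 acc=0xDB02D3 -> emit DB 02 D3, reset; bytes_emitted=3
After char 4 ('9'=61): chars_in_quartet=1 acc=0x3D bytes_emitted=3
After char 5 ('j'=35): chars_in_quartet=2 acc=0xF63 bytes_emitted=3
After char 6 ('3'=55): chars_in_quartet=3 acc=0x3D8F7 bytes_emitted=3
After char 7 ('f'=31): chars_in_quartet=4 acc=0xF63DDF -> emit F6 3D DF, reset; bytes_emitted=6
After char 8 ('Z'=25): chars_in_quartet=1 acc=0x19 bytes_emitted=6

Answer: 1 0x19 6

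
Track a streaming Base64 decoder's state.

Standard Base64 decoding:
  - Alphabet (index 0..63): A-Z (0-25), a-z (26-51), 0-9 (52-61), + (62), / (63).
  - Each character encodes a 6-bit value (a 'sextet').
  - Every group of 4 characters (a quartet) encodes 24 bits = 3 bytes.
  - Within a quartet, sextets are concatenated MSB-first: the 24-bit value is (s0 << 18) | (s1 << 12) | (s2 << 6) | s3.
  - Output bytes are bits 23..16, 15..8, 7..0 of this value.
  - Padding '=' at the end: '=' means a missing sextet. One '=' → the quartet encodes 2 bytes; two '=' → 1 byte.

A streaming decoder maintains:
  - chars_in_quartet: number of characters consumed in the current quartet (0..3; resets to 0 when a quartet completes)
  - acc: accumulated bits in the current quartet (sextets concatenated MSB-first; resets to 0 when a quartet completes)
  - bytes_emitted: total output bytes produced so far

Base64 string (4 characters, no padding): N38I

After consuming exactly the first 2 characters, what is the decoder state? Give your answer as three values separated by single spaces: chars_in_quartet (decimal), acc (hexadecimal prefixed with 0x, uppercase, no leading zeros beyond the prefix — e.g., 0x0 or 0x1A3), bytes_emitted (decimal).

Answer: 2 0x377 0

Derivation:
After char 0 ('N'=13): chars_in_quartet=1 acc=0xD bytes_emitted=0
After char 1 ('3'=55): chars_in_quartet=2 acc=0x377 bytes_emitted=0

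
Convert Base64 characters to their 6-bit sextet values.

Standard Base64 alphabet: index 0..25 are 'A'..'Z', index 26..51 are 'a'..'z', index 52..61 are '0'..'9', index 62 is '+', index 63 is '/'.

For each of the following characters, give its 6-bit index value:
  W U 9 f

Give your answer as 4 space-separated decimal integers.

Answer: 22 20 61 31

Derivation:
'W': A..Z range, ord('W') − ord('A') = 22
'U': A..Z range, ord('U') − ord('A') = 20
'9': 0..9 range, 52 + ord('9') − ord('0') = 61
'f': a..z range, 26 + ord('f') − ord('a') = 31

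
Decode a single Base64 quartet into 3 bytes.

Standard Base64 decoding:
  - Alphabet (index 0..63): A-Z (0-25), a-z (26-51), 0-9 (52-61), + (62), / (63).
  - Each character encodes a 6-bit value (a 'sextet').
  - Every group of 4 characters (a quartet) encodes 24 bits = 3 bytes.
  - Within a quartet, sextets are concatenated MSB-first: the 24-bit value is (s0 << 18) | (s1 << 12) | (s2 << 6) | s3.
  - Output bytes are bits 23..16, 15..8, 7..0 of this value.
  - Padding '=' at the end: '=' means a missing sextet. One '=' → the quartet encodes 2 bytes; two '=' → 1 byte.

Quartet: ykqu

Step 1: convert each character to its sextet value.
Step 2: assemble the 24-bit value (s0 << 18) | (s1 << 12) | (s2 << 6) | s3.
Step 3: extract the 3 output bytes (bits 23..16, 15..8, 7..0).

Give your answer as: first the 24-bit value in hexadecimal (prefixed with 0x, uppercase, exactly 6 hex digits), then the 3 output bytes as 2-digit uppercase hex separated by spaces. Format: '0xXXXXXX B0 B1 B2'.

Answer: 0xCA4AAE CA 4A AE

Derivation:
Sextets: y=50, k=36, q=42, u=46
24-bit: (50<<18) | (36<<12) | (42<<6) | 46
      = 0xC80000 | 0x024000 | 0x000A80 | 0x00002E
      = 0xCA4AAE
Bytes: (v>>16)&0xFF=CA, (v>>8)&0xFF=4A, v&0xFF=AE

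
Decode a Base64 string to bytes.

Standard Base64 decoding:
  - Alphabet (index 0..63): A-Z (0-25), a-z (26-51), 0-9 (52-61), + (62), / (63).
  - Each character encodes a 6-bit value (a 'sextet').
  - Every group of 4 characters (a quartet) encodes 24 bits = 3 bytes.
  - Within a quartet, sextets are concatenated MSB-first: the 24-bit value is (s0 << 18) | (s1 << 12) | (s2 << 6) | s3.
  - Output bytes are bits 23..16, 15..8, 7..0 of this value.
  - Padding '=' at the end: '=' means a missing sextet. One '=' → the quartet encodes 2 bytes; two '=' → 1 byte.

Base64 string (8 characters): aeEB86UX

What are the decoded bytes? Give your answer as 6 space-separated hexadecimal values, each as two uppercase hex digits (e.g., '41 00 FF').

After char 0 ('a'=26): chars_in_quartet=1 acc=0x1A bytes_emitted=0
After char 1 ('e'=30): chars_in_quartet=2 acc=0x69E bytes_emitted=0
After char 2 ('E'=4): chars_in_quartet=3 acc=0x1A784 bytes_emitted=0
After char 3 ('B'=1): chars_in_quartet=4 acc=0x69E101 -> emit 69 E1 01, reset; bytes_emitted=3
After char 4 ('8'=60): chars_in_quartet=1 acc=0x3C bytes_emitted=3
After char 5 ('6'=58): chars_in_quartet=2 acc=0xF3A bytes_emitted=3
After char 6 ('U'=20): chars_in_quartet=3 acc=0x3CE94 bytes_emitted=3
After char 7 ('X'=23): chars_in_quartet=4 acc=0xF3A517 -> emit F3 A5 17, reset; bytes_emitted=6

Answer: 69 E1 01 F3 A5 17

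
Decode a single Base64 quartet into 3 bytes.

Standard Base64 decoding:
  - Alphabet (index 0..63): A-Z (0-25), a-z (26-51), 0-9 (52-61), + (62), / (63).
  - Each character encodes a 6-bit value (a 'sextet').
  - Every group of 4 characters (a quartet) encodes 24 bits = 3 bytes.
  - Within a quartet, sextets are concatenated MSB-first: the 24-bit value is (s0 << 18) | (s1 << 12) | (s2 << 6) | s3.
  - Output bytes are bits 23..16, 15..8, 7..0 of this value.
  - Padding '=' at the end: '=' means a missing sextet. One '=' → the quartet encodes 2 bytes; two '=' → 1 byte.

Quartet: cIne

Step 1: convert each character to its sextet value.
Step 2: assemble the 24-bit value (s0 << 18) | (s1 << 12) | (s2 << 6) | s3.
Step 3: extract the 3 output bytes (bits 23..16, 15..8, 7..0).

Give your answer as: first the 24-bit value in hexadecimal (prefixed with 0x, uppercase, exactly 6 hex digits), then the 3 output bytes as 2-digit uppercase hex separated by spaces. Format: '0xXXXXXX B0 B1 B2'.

Answer: 0x7089DE 70 89 DE

Derivation:
Sextets: c=28, I=8, n=39, e=30
24-bit: (28<<18) | (8<<12) | (39<<6) | 30
      = 0x700000 | 0x008000 | 0x0009C0 | 0x00001E
      = 0x7089DE
Bytes: (v>>16)&0xFF=70, (v>>8)&0xFF=89, v&0xFF=DE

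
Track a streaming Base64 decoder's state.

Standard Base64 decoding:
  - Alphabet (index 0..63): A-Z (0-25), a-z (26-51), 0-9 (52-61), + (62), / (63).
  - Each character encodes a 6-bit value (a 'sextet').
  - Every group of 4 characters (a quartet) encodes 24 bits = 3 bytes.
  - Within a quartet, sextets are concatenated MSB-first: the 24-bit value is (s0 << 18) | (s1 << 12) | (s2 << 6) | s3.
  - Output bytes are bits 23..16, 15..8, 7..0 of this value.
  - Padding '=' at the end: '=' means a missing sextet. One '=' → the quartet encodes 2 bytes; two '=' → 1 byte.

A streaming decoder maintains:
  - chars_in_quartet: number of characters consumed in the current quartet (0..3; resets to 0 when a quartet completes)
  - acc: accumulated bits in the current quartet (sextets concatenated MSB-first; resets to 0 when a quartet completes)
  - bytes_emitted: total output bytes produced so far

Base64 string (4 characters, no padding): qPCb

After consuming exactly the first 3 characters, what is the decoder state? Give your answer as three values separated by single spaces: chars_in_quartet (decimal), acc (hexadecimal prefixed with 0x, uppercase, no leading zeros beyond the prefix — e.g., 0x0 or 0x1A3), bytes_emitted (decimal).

Answer: 3 0x2A3C2 0

Derivation:
After char 0 ('q'=42): chars_in_quartet=1 acc=0x2A bytes_emitted=0
After char 1 ('P'=15): chars_in_quartet=2 acc=0xA8F bytes_emitted=0
After char 2 ('C'=2): chars_in_quartet=3 acc=0x2A3C2 bytes_emitted=0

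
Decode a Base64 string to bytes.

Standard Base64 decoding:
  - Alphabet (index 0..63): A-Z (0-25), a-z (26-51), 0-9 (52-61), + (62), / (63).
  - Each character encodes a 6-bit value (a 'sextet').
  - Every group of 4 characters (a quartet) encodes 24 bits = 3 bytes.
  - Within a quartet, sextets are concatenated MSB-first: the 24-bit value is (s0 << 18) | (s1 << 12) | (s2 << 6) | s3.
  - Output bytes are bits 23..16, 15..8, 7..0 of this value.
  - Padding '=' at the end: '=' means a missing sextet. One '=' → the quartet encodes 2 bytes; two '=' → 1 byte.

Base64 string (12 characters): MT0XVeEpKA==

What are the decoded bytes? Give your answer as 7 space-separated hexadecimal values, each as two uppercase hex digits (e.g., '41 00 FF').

After char 0 ('M'=12): chars_in_quartet=1 acc=0xC bytes_emitted=0
After char 1 ('T'=19): chars_in_quartet=2 acc=0x313 bytes_emitted=0
After char 2 ('0'=52): chars_in_quartet=3 acc=0xC4F4 bytes_emitted=0
After char 3 ('X'=23): chars_in_quartet=4 acc=0x313D17 -> emit 31 3D 17, reset; bytes_emitted=3
After char 4 ('V'=21): chars_in_quartet=1 acc=0x15 bytes_emitted=3
After char 5 ('e'=30): chars_in_quartet=2 acc=0x55E bytes_emitted=3
After char 6 ('E'=4): chars_in_quartet=3 acc=0x15784 bytes_emitted=3
After char 7 ('p'=41): chars_in_quartet=4 acc=0x55E129 -> emit 55 E1 29, reset; bytes_emitted=6
After char 8 ('K'=10): chars_in_quartet=1 acc=0xA bytes_emitted=6
After char 9 ('A'=0): chars_in_quartet=2 acc=0x280 bytes_emitted=6
Padding '==': partial quartet acc=0x280 -> emit 28; bytes_emitted=7

Answer: 31 3D 17 55 E1 29 28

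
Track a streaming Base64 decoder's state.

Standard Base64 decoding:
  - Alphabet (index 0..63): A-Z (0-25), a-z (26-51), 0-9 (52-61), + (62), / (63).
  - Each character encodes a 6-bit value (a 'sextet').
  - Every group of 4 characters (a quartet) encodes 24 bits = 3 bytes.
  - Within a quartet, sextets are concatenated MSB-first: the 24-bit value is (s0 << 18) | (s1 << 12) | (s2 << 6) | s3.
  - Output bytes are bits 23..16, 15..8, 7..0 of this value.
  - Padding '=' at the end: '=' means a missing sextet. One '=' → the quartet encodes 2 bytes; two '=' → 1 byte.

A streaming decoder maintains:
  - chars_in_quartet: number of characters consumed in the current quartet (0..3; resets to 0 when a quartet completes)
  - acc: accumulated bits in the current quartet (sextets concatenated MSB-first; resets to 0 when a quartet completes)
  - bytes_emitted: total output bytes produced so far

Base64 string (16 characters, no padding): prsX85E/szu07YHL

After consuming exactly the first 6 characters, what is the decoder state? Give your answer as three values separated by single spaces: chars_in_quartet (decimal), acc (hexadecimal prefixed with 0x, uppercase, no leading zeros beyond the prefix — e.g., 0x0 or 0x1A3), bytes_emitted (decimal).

After char 0 ('p'=41): chars_in_quartet=1 acc=0x29 bytes_emitted=0
After char 1 ('r'=43): chars_in_quartet=2 acc=0xA6B bytes_emitted=0
After char 2 ('s'=44): chars_in_quartet=3 acc=0x29AEC bytes_emitted=0
After char 3 ('X'=23): chars_in_quartet=4 acc=0xA6BB17 -> emit A6 BB 17, reset; bytes_emitted=3
After char 4 ('8'=60): chars_in_quartet=1 acc=0x3C bytes_emitted=3
After char 5 ('5'=57): chars_in_quartet=2 acc=0xF39 bytes_emitted=3

Answer: 2 0xF39 3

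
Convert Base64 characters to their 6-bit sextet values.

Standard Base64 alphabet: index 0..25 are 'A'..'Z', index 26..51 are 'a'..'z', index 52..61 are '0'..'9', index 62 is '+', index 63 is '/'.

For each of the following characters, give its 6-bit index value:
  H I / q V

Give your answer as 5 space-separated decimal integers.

'H': A..Z range, ord('H') − ord('A') = 7
'I': A..Z range, ord('I') − ord('A') = 8
'/': index 63
'q': a..z range, 26 + ord('q') − ord('a') = 42
'V': A..Z range, ord('V') − ord('A') = 21

Answer: 7 8 63 42 21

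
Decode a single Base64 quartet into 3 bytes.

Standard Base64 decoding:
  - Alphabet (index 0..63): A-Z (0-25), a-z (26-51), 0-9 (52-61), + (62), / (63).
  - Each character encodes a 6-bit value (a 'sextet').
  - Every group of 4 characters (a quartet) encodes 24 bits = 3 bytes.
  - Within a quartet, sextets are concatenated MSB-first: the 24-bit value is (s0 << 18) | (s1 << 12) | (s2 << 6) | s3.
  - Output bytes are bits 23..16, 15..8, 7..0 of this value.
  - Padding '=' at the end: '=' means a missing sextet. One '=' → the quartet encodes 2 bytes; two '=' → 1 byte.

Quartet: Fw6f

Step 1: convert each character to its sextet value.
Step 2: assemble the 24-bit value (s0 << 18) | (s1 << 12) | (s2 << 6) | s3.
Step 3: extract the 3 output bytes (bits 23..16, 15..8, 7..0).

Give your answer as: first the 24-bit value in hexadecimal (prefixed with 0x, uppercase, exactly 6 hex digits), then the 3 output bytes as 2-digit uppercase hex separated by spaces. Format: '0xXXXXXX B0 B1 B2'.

Sextets: F=5, w=48, 6=58, f=31
24-bit: (5<<18) | (48<<12) | (58<<6) | 31
      = 0x140000 | 0x030000 | 0x000E80 | 0x00001F
      = 0x170E9F
Bytes: (v>>16)&0xFF=17, (v>>8)&0xFF=0E, v&0xFF=9F

Answer: 0x170E9F 17 0E 9F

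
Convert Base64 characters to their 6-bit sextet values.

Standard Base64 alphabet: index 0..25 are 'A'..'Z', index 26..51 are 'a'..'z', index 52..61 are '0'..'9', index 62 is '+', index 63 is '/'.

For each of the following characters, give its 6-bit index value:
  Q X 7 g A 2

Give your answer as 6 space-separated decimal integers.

Answer: 16 23 59 32 0 54

Derivation:
'Q': A..Z range, ord('Q') − ord('A') = 16
'X': A..Z range, ord('X') − ord('A') = 23
'7': 0..9 range, 52 + ord('7') − ord('0') = 59
'g': a..z range, 26 + ord('g') − ord('a') = 32
'A': A..Z range, ord('A') − ord('A') = 0
'2': 0..9 range, 52 + ord('2') − ord('0') = 54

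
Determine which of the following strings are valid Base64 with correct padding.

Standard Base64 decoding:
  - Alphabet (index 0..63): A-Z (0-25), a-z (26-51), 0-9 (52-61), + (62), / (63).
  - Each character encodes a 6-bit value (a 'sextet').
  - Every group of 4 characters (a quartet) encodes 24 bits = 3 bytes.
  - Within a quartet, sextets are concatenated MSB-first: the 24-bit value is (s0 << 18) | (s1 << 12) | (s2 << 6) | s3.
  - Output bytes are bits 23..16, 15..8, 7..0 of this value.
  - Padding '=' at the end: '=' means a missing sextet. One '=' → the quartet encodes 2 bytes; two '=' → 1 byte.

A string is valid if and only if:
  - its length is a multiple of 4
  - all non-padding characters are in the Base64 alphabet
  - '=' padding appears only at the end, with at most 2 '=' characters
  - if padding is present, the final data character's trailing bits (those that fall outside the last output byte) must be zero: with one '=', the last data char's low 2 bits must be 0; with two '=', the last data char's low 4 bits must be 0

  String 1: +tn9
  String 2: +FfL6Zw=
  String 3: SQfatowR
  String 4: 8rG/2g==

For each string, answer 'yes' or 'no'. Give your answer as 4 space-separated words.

String 1: '+tn9' → valid
String 2: '+FfL6Zw=' → valid
String 3: 'SQfatowR' → valid
String 4: '8rG/2g==' → valid

Answer: yes yes yes yes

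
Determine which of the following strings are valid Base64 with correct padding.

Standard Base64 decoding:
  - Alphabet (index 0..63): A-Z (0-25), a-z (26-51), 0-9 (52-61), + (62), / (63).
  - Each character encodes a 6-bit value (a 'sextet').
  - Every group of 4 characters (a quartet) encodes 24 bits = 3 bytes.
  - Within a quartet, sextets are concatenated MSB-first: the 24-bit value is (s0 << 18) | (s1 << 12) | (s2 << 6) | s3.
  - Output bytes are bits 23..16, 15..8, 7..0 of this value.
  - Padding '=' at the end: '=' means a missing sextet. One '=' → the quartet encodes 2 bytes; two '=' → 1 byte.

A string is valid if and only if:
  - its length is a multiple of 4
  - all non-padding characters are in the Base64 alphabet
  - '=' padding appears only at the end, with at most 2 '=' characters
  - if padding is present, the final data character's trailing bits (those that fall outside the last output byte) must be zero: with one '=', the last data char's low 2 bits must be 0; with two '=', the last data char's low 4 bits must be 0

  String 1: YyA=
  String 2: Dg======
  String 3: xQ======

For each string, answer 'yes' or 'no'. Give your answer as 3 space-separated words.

Answer: yes no no

Derivation:
String 1: 'YyA=' → valid
String 2: 'Dg======' → invalid (6 pad chars (max 2))
String 3: 'xQ======' → invalid (6 pad chars (max 2))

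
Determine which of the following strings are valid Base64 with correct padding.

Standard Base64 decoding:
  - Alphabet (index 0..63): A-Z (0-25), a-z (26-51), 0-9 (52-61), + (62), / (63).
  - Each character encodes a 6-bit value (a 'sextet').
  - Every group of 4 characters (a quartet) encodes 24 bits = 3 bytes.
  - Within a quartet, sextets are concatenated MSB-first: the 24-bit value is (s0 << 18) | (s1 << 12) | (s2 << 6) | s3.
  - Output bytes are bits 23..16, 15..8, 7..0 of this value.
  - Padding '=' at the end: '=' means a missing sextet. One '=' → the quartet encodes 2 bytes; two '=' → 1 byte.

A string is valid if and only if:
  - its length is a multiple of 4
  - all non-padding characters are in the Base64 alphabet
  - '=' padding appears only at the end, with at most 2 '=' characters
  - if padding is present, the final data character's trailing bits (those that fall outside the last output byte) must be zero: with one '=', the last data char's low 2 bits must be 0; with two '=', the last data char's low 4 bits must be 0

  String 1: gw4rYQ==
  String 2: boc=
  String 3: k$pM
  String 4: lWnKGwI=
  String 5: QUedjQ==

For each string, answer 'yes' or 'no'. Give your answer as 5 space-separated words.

String 1: 'gw4rYQ==' → valid
String 2: 'boc=' → valid
String 3: 'k$pM' → invalid (bad char(s): ['$'])
String 4: 'lWnKGwI=' → valid
String 5: 'QUedjQ==' → valid

Answer: yes yes no yes yes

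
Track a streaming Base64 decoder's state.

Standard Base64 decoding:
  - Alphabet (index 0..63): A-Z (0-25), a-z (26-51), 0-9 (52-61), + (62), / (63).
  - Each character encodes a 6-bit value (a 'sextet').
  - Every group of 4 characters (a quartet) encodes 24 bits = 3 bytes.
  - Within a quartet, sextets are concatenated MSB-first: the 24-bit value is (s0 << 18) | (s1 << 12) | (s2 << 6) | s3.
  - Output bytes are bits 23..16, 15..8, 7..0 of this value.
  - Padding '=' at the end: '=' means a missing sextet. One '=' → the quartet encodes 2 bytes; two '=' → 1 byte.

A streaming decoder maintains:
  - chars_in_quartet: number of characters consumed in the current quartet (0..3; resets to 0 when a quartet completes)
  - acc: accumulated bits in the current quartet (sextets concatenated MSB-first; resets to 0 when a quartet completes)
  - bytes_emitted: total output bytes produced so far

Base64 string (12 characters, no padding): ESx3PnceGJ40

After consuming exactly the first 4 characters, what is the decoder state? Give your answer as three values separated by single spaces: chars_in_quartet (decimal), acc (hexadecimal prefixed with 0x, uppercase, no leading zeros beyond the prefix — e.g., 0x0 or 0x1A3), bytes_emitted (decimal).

After char 0 ('E'=4): chars_in_quartet=1 acc=0x4 bytes_emitted=0
After char 1 ('S'=18): chars_in_quartet=2 acc=0x112 bytes_emitted=0
After char 2 ('x'=49): chars_in_quartet=3 acc=0x44B1 bytes_emitted=0
After char 3 ('3'=55): chars_in_quartet=4 acc=0x112C77 -> emit 11 2C 77, reset; bytes_emitted=3

Answer: 0 0x0 3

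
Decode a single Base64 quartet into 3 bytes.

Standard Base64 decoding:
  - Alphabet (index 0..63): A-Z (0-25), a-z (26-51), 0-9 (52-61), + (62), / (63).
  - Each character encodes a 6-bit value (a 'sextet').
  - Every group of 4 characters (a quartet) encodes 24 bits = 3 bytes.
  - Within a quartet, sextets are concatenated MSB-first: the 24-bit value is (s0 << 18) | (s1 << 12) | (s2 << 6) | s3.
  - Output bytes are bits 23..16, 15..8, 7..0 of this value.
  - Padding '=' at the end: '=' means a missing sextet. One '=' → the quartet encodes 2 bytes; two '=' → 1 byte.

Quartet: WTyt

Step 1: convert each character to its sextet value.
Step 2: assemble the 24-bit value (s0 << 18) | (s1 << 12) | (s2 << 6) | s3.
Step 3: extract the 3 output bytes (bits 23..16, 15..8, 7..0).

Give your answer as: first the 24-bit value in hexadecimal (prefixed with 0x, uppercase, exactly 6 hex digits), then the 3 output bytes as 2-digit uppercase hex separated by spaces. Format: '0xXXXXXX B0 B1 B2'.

Answer: 0x593CAD 59 3C AD

Derivation:
Sextets: W=22, T=19, y=50, t=45
24-bit: (22<<18) | (19<<12) | (50<<6) | 45
      = 0x580000 | 0x013000 | 0x000C80 | 0x00002D
      = 0x593CAD
Bytes: (v>>16)&0xFF=59, (v>>8)&0xFF=3C, v&0xFF=AD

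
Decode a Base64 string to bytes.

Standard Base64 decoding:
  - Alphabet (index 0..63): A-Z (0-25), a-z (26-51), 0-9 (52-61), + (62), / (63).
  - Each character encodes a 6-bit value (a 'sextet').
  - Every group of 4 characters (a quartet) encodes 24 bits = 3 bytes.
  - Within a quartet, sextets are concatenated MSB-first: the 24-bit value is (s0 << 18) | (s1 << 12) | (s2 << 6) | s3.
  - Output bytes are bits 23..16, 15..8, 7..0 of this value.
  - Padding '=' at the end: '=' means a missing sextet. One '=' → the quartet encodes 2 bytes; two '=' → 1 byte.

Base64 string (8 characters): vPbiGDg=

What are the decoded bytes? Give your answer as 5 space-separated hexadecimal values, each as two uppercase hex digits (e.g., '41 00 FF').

After char 0 ('v'=47): chars_in_quartet=1 acc=0x2F bytes_emitted=0
After char 1 ('P'=15): chars_in_quartet=2 acc=0xBCF bytes_emitted=0
After char 2 ('b'=27): chars_in_quartet=3 acc=0x2F3DB bytes_emitted=0
After char 3 ('i'=34): chars_in_quartet=4 acc=0xBCF6E2 -> emit BC F6 E2, reset; bytes_emitted=3
After char 4 ('G'=6): chars_in_quartet=1 acc=0x6 bytes_emitted=3
After char 5 ('D'=3): chars_in_quartet=2 acc=0x183 bytes_emitted=3
After char 6 ('g'=32): chars_in_quartet=3 acc=0x60E0 bytes_emitted=3
Padding '=': partial quartet acc=0x60E0 -> emit 18 38; bytes_emitted=5

Answer: BC F6 E2 18 38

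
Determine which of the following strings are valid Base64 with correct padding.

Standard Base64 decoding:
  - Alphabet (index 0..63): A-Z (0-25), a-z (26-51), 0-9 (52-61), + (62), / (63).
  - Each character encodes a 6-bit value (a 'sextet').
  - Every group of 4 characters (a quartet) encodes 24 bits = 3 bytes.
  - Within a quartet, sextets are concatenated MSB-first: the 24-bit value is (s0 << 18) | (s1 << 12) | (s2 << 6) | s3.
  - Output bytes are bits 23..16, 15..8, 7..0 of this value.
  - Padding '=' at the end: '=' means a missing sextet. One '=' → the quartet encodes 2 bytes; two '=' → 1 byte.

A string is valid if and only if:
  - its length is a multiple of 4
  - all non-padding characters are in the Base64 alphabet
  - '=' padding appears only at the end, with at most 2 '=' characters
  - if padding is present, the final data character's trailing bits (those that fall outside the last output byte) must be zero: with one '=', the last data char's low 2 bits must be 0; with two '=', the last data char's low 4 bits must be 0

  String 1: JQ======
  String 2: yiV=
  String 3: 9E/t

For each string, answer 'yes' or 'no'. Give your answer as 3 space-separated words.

Answer: no no yes

Derivation:
String 1: 'JQ======' → invalid (6 pad chars (max 2))
String 2: 'yiV=' → invalid (bad trailing bits)
String 3: '9E/t' → valid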